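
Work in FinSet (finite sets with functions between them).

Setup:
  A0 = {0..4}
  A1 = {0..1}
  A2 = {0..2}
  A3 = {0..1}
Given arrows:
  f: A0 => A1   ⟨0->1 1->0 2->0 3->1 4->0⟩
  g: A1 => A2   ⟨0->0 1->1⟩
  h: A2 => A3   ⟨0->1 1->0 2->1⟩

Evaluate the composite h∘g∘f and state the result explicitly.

Answer: ⟨0->0 1->1 2->1 3->0 4->1⟩

Work:
  0 f=>1 g=>1 h=>0
  1 f=>0 g=>0 h=>1
  2 f=>0 g=>0 h=>1
  3 f=>1 g=>1 h=>0
  4 f=>0 g=>0 h=>1
⟦path⟧: ⟨0->0 1->1 2->1 3->0 4->1⟩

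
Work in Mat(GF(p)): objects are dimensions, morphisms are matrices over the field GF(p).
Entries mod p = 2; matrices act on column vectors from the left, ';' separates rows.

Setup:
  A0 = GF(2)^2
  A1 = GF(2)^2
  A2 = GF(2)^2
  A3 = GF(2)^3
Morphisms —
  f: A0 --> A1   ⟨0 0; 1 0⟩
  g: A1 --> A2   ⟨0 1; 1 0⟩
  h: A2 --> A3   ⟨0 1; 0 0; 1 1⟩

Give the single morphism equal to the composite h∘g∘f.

Answer: ⟨0 0; 0 0; 1 0⟩

Derivation:
  e0=⟨1,0⟩ f-->⟨0,1⟩ g-->⟨1,0⟩ h-->⟨0,0,1⟩
  e1=⟨0,1⟩ f-->⟨0,0⟩ g-->⟨0,0⟩ h-->⟨0,0,0⟩
⟦path⟧: ⟨0 0; 0 0; 1 0⟩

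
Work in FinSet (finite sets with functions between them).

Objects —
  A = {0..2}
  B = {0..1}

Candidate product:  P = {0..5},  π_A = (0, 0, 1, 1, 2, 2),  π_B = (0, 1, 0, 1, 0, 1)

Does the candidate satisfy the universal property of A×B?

|A|·|B| = 3·2 = 6;  |P| = 6
Check the pairing map k ↦ (π_A(k), π_B(k)):
  0 ↦ (0,0)
  1 ↦ (0,1)
  2 ↦ (1,0)
  3 ↦ (1,1)
  4 ↦ (2,0)
  5 ↦ (2,1)
distinct pairs in image: 6 / 6 needed
  → bijection onto A×B; projections well-typed.

Answer: VALID PRODUCT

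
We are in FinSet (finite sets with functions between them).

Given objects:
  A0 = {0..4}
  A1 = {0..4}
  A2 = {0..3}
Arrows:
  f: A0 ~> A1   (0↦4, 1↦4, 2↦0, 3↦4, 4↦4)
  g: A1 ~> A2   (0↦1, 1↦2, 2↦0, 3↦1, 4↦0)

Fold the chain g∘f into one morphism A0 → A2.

  0 f~>4 g~>0
  1 f~>4 g~>0
  2 f~>0 g~>1
  3 f~>4 g~>0
  4 f~>4 g~>0
⟦path⟧: (0↦0, 1↦0, 2↦1, 3↦0, 4↦0)

Answer: (0↦0, 1↦0, 2↦1, 3↦0, 4↦0)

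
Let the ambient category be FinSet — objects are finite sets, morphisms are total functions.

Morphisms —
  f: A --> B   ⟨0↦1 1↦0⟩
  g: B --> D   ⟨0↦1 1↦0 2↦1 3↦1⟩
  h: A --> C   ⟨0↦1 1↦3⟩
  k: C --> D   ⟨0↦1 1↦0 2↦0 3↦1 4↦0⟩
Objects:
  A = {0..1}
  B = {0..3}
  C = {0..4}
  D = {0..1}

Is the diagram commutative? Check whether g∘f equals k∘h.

Along f;g (path 1):
  0 f-->1 g-->0
  1 f-->0 g-->1
  result₁ = ⟨0↦0 1↦1⟩
Along h;k (path 2):
  0 h-->1 k-->0
  1 h-->3 k-->1
  result₂ = ⟨0↦0 1↦1⟩
Equal? YES — commutes

Answer: COMMUTES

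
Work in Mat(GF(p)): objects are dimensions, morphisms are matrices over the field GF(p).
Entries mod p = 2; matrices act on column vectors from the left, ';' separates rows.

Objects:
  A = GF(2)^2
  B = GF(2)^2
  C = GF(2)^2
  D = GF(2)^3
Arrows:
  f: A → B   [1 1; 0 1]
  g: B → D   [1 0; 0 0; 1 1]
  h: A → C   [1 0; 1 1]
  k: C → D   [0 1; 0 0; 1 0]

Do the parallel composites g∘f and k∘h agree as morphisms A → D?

Answer: COMMUTES

Trace:
1) trace f;g:
  e0=⟨1,0⟩ f→⟨1,0⟩ g→⟨1,0,1⟩
  e1=⟨0,1⟩ f→⟨1,1⟩ g→⟨1,0,0⟩
  ⟦path⟧₁ = [1 1; 0 0; 1 0]
2) trace h;k:
  e0=⟨1,0⟩ h→⟨1,1⟩ k→⟨1,0,1⟩
  e1=⟨0,1⟩ h→⟨0,1⟩ k→⟨1,0,0⟩
  ⟦path⟧₂ = [1 1; 0 0; 1 0]
Equal? same morphism ✓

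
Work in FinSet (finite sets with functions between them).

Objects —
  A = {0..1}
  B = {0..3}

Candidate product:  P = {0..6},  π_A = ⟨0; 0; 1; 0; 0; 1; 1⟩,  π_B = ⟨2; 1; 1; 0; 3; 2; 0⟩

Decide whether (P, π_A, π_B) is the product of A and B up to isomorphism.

Answer: NOT A VALID PRODUCT — |P|=7 ≠ |A|·|B|=8

Work:
|A|·|B| = 2·4 = 8;  |P| = 7
  → cardinalities differ; no bijection possible.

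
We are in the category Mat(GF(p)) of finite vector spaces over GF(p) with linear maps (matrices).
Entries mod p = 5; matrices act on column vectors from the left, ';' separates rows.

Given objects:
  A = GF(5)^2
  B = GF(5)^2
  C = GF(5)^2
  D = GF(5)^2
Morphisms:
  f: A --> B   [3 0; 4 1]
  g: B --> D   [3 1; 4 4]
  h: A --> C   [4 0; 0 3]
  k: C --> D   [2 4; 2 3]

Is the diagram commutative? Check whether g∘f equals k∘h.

1) trace f;g:
  e0=(1,0) f-->(3,4) g-->(3,3)
  e1=(0,1) f-->(0,1) g-->(1,4)
  composite₁ = [3 1; 3 4]
2) trace h;k:
  e0=(1,0) h-->(4,0) k-->(3,3)
  e1=(0,1) h-->(0,3) k-->(2,4)
  composite₂ = [3 2; 3 4]
Equal? NO — does not commute

Answer: DOES NOT COMMUTE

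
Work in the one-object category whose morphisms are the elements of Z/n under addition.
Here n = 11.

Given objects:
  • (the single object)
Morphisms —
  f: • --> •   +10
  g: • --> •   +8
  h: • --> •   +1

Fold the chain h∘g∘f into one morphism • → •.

Answer: +8

Work:
  0 +10≡10 +8≡7 +1≡8  (mod 11)
result: +8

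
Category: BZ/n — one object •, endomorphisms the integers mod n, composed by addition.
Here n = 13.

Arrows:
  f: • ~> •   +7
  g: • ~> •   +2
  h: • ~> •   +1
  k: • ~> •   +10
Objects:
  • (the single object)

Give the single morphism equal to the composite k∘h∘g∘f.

Answer: +7

Derivation:
  0 +7≡7 +2≡9 +1≡10 +10≡7  (mod 13)
result: +7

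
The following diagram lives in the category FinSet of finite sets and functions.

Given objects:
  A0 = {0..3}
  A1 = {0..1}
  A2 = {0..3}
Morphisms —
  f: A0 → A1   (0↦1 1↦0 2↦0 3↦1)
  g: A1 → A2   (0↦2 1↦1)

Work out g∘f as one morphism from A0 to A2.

  0 f→1 g→1
  1 f→0 g→2
  2 f→0 g→2
  3 f→1 g→1
result: (0↦1 1↦2 2↦2 3↦1)

Answer: (0↦1 1↦2 2↦2 3↦1)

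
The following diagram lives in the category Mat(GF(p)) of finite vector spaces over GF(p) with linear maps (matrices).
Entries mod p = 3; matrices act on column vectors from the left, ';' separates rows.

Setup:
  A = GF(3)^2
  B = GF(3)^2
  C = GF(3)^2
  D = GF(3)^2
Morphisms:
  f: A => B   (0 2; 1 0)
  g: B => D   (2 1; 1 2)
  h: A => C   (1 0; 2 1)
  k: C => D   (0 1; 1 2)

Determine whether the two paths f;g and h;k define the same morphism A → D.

Answer: DOES NOT COMMUTE

Derivation:
1) trace f;g:
  e0=(1,0) f=>(0,1) g=>(1,2)
  e1=(0,1) f=>(2,0) g=>(1,2)
  result₁ = (1 1; 2 2)
2) trace h;k:
  e0=(1,0) h=>(1,2) k=>(2,2)
  e1=(0,1) h=>(0,1) k=>(1,2)
  result₂ = (2 1; 2 2)
Equal? distinct morphisms ✗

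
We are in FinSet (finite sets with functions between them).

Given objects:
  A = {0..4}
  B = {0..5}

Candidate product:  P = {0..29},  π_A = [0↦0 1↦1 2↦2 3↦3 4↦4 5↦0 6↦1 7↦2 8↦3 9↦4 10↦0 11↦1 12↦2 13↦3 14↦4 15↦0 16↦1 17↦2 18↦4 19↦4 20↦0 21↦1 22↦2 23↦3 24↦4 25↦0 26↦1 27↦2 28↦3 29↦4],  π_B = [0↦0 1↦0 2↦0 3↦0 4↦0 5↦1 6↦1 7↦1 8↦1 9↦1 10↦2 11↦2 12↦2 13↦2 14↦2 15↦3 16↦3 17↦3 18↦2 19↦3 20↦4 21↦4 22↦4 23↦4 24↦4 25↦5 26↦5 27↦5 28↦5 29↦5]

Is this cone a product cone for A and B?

Answer: NOT A VALID PRODUCT — duplicate pair at indices 14,18

Derivation:
|A|·|B| = 5·6 = 30;  |P| = 30
Check the pairing map k ↦ (π_A(k), π_B(k)):
  0 ↦ (0,0)
  1 ↦ (1,0)
  2 ↦ (2,0)
  3 ↦ (3,0)
  4 ↦ (4,0)
  5 ↦ (0,1)
  6 ↦ (1,1)
  7 ↦ (2,1)
  8 ↦ (3,1)
  9 ↦ (4,1)
  10 ↦ (0,2)
  11 ↦ (1,2)
  12 ↦ (2,2)
  13 ↦ (3,2)
  14 ↦ (4,2)
  15 ↦ (0,3)
  16 ↦ (1,3)
  17 ↦ (2,3)
  18 ↦ (4,2)  ✗ repeats pair of k=14
  19 ↦ (4,3)
  20 ↦ (0,4)
  21 ↦ (1,4)
  22 ↦ (2,4)
  23 ↦ (3,4)
  24 ↦ (4,4)
  25 ↦ (0,5)
  26 ↦ (1,5)
  27 ↦ (2,5)
  28 ↦ (3,5)
  29 ↦ (4,5)
distinct pairs in image: 29 / 30 needed
  → (4,2) hit at k=14 and k=18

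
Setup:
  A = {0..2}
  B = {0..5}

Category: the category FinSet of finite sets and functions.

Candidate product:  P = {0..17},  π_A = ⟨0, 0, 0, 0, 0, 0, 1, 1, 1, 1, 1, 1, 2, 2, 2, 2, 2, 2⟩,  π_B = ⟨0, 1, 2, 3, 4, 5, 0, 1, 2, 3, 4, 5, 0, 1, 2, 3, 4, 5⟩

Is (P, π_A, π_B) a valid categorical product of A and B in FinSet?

|A|·|B| = 3·6 = 18;  |P| = 18
Check the pairing map k ↦ (π_A(k), π_B(k)):
  0 ↦ (0,0)
  1 ↦ (0,1)
  2 ↦ (0,2)
  3 ↦ (0,3)
  4 ↦ (0,4)
  5 ↦ (0,5)
  6 ↦ (1,0)
  7 ↦ (1,1)
  8 ↦ (1,2)
  9 ↦ (1,3)
  10 ↦ (1,4)
  11 ↦ (1,5)
  12 ↦ (2,0)
  13 ↦ (2,1)
  14 ↦ (2,2)
  15 ↦ (2,3)
  16 ↦ (2,4)
  17 ↦ (2,5)
distinct pairs in image: 18 / 18 needed
  → bijection onto A×B; projections well-typed.

Answer: VALID PRODUCT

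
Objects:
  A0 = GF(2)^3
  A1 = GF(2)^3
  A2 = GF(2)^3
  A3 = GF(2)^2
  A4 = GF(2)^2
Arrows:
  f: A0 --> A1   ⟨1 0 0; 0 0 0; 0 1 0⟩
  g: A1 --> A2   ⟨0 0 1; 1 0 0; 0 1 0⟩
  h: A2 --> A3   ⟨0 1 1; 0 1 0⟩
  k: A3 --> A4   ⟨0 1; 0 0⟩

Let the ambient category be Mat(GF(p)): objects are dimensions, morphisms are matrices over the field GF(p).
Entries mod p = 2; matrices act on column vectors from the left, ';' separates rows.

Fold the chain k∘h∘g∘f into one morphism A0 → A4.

  e0=(1,0,0) f-->(1,0,0) g-->(0,1,0) h-->(1,1) k-->(1,0)
  e1=(0,1,0) f-->(0,0,1) g-->(1,0,0) h-->(0,0) k-->(0,0)
  e2=(0,0,1) f-->(0,0,0) g-->(0,0,0) h-->(0,0) k-->(0,0)
result: ⟨1 0 0; 0 0 0⟩

Answer: ⟨1 0 0; 0 0 0⟩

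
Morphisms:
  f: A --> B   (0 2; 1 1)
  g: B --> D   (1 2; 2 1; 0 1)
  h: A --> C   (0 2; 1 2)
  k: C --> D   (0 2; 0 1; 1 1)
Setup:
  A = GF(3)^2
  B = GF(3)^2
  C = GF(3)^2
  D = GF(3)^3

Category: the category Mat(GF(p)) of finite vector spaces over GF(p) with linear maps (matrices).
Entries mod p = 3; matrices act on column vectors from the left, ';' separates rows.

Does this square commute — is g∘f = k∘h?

Answer: COMMUTES

Work:
Path 1 = f;g:
  e0=[1,0] f-->[0,1] g-->[2,1,1]
  e1=[0,1] f-->[2,1] g-->[1,2,1]
  ⟦path⟧₁ = (2 1; 1 2; 1 1)
Path 2 = h;k:
  e0=[1,0] h-->[0,1] k-->[2,1,1]
  e1=[0,1] h-->[2,2] k-->[1,2,1]
  ⟦path⟧₂ = (2 1; 1 2; 1 1)
Equal? same morphism ✓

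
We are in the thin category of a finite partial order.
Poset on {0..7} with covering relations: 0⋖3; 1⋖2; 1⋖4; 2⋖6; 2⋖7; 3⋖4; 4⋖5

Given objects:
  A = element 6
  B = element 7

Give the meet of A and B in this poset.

Lower bounds of A=6 and B=7: {1,2}
  1 ≤ 2
  2 ≤ 2
glb = 2

Answer: A∧B = 2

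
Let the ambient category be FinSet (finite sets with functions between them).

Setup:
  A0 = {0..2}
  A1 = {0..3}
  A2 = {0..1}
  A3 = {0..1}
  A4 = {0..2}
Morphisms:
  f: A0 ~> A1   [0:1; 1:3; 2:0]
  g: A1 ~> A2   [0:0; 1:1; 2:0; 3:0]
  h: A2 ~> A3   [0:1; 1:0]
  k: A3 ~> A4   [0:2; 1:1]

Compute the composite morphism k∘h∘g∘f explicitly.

Answer: [0:2; 1:1; 2:1]

Work:
  0 f~>1 g~>1 h~>0 k~>2
  1 f~>3 g~>0 h~>1 k~>1
  2 f~>0 g~>0 h~>1 k~>1
composite: [0:2; 1:1; 2:1]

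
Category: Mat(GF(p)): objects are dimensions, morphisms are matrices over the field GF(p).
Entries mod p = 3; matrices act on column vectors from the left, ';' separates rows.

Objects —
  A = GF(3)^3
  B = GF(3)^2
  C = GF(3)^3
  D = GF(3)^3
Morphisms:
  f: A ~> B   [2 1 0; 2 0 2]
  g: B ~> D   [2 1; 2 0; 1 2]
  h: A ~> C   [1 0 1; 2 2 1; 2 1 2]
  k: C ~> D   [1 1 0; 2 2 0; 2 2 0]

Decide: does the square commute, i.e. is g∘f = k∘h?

Answer: DOES NOT COMMUTE

Derivation:
1) trace f;g:
  e0=⟨1,0,0⟩ f~>⟨2,2⟩ g~>⟨0,1,0⟩
  e1=⟨0,1,0⟩ f~>⟨1,0⟩ g~>⟨2,2,1⟩
  e2=⟨0,0,1⟩ f~>⟨0,2⟩ g~>⟨2,0,1⟩
  composite₁ = [0 2 2; 1 2 0; 0 1 1]
2) trace h;k:
  e0=⟨1,0,0⟩ h~>⟨1,2,2⟩ k~>⟨0,0,0⟩
  e1=⟨0,1,0⟩ h~>⟨0,2,1⟩ k~>⟨2,1,1⟩
  e2=⟨0,0,1⟩ h~>⟨1,1,2⟩ k~>⟨2,1,1⟩
  composite₂ = [0 2 2; 0 1 1; 0 1 1]
Equal? differ; not commutative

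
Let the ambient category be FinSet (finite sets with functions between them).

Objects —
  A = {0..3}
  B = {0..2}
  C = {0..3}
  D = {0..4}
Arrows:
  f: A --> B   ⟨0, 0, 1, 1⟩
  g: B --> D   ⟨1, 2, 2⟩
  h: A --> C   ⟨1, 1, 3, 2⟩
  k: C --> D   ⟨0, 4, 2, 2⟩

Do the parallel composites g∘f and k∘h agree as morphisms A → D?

Answer: DOES NOT COMMUTE

Trace:
Along f;g (path 1):
  0 f-->0 g-->1
  1 f-->0 g-->1
  2 f-->1 g-->2
  3 f-->1 g-->2
  ⟦path⟧₁ = ⟨1, 1, 2, 2⟩
Along h;k (path 2):
  0 h-->1 k-->4
  1 h-->1 k-->4
  2 h-->3 k-->2
  3 h-->2 k-->2
  ⟦path⟧₂ = ⟨4, 4, 2, 2⟩
Equal? distinct morphisms ✗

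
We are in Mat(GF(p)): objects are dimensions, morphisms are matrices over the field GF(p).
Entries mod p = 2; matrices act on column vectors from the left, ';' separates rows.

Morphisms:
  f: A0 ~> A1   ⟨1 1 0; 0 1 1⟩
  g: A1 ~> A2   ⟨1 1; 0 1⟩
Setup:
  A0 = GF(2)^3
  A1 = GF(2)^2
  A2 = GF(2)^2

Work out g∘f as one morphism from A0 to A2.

Answer: ⟨1 0 1; 0 1 1⟩

Work:
  e0=(1,0,0) f~>(1,0) g~>(1,0)
  e1=(0,1,0) f~>(1,1) g~>(0,1)
  e2=(0,0,1) f~>(0,1) g~>(1,1)
⟦path⟧: ⟨1 0 1; 0 1 1⟩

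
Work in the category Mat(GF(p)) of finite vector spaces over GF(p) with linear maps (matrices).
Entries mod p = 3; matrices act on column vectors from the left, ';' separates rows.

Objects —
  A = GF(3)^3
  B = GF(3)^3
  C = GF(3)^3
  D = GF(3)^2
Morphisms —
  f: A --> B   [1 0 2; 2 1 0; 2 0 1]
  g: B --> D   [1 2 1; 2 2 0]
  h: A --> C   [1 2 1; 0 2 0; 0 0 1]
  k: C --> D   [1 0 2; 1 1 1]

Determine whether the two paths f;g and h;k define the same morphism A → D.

Path 1 = f;g:
  e0=(1,0,0) f-->(1,2,2) g-->(1,0)
  e1=(0,1,0) f-->(0,1,0) g-->(2,2)
  e2=(0,0,1) f-->(2,0,1) g-->(0,1)
  result₁ = [1 2 0; 0 2 1]
Path 2 = h;k:
  e0=(1,0,0) h-->(1,0,0) k-->(1,1)
  e1=(0,1,0) h-->(2,2,0) k-->(2,1)
  e2=(0,0,1) h-->(1,0,1) k-->(0,2)
  result₂ = [1 2 0; 1 1 2]
Equal? differ; not commutative

Answer: DOES NOT COMMUTE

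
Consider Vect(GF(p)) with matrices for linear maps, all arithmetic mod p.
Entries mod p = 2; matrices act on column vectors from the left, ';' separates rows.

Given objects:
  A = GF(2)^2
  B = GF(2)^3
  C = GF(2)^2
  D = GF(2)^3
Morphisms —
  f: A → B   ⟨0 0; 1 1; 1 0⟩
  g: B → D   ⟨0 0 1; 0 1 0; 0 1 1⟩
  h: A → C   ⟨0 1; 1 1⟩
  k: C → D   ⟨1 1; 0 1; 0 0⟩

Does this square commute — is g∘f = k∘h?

Path 1 = f;g:
  e0=(1,0) f→(0,1,1) g→(1,1,0)
  e1=(0,1) f→(0,1,0) g→(0,1,1)
  composite₁ = ⟨1 0; 1 1; 0 1⟩
Path 2 = h;k:
  e0=(1,0) h→(0,1) k→(1,1,0)
  e1=(0,1) h→(1,1) k→(0,1,0)
  composite₂ = ⟨1 0; 1 1; 0 0⟩
Equal? differ; not commutative

Answer: DOES NOT COMMUTE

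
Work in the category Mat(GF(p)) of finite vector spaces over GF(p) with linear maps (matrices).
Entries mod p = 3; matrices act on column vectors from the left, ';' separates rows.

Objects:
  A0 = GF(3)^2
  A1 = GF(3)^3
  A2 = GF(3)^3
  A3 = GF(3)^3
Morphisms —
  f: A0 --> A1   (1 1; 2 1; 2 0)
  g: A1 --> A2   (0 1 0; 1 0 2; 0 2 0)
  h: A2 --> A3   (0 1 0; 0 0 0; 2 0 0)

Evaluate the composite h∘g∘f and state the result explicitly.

Answer: (2 1; 0 0; 1 2)

Work:
  e0=⟨1,0⟩ f-->⟨1,2,2⟩ g-->⟨2,2,1⟩ h-->⟨2,0,1⟩
  e1=⟨0,1⟩ f-->⟨1,1,0⟩ g-->⟨1,1,2⟩ h-->⟨1,0,2⟩
composite: (2 1; 0 0; 1 2)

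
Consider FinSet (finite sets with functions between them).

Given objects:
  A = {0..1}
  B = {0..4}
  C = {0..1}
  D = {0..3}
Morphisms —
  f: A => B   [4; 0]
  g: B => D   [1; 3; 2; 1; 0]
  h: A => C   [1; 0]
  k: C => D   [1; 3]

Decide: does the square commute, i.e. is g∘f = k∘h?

Path 1 = f;g:
  0 f=>4 g=>0
  1 f=>0 g=>1
  composite₁ = [0; 1]
Path 2 = h;k:
  0 h=>1 k=>3
  1 h=>0 k=>1
  composite₂ = [3; 1]
Equal? distinct morphisms ✗

Answer: DOES NOT COMMUTE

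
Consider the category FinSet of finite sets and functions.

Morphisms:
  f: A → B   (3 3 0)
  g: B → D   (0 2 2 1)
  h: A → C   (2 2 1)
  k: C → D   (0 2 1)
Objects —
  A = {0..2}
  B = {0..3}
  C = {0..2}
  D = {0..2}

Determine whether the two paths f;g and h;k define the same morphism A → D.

Along f;g (path 1):
  0 f→3 g→1
  1 f→3 g→1
  2 f→0 g→0
  ⟦path⟧₁ = (1 1 0)
Along h;k (path 2):
  0 h→2 k→1
  1 h→2 k→1
  2 h→1 k→2
  ⟦path⟧₂ = (1 1 2)
Equal? NO — does not commute

Answer: DOES NOT COMMUTE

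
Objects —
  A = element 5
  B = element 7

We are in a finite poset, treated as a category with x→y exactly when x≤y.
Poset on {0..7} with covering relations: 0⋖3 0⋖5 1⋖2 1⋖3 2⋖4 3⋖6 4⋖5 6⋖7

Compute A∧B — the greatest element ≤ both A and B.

Lower bounds of A=5 and B=7: {0,1}
  maximal lower bounds 0 and 1 are incomparable: neither 0⊑1 nor 1⊑0
→ no greatest lower bound exists

Answer: NO MEET EXISTS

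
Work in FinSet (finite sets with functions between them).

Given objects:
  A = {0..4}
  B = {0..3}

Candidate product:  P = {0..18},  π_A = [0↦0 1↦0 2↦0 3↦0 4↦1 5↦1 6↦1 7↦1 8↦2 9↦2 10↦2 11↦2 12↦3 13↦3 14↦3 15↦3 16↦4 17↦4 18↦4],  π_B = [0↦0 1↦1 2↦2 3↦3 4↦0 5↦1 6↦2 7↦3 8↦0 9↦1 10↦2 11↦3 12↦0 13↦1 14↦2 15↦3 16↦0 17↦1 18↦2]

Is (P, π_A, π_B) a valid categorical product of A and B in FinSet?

Answer: NOT A VALID PRODUCT — |P|=19 ≠ |A|·|B|=20

Work:
|A|·|B| = 5·4 = 20;  |P| = 19
  → cardinalities differ; no bijection possible.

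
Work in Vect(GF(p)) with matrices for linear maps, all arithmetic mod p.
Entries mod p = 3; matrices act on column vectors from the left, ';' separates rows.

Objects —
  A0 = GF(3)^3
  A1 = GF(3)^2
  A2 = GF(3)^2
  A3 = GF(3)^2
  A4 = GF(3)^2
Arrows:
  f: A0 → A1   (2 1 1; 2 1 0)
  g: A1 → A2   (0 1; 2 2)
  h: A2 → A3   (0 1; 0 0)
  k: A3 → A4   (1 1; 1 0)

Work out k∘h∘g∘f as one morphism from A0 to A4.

  e0=[1,0,0] f→[2,2] g→[2,2] h→[2,0] k→[2,2]
  e1=[0,1,0] f→[1,1] g→[1,1] h→[1,0] k→[1,1]
  e2=[0,0,1] f→[1,0] g→[0,2] h→[2,0] k→[2,2]
result: (2 1 2; 2 1 2)

Answer: (2 1 2; 2 1 2)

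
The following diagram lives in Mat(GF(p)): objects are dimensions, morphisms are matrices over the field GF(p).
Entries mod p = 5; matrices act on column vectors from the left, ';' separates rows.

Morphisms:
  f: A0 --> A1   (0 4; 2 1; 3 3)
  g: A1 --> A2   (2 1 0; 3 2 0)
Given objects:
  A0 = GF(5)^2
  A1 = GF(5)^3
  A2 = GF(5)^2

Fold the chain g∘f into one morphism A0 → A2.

Answer: (2 4; 4 4)

Trace:
  e0=[1,0] f-->[0,2,3] g-->[2,4]
  e1=[0,1] f-->[4,1,3] g-->[4,4]
⟦path⟧: (2 4; 4 4)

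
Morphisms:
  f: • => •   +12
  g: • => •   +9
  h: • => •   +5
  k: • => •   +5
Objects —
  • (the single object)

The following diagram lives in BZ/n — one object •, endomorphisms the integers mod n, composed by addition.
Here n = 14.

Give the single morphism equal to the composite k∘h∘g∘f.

Answer: +3

Work:
  0 +12≡12 +9≡7 +5≡12 +5≡3  (mod 14)
⟦path⟧: +3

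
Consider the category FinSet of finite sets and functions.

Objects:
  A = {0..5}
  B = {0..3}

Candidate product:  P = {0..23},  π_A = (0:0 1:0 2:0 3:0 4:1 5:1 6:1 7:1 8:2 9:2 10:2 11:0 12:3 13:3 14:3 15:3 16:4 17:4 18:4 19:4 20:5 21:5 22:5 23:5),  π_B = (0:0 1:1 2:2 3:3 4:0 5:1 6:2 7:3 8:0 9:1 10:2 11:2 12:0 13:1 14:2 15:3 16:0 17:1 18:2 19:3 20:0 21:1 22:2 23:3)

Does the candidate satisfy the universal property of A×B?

Answer: NOT A VALID PRODUCT — duplicate pair at indices 2,11

Trace:
|A|·|B| = 6·4 = 24;  |P| = 24
Check the pairing map k ↦ (π_A(k), π_B(k)):
  0 : (0,0)
  1 : (0,1)
  2 : (0,2)
  3 : (0,3)
  4 : (1,0)
  5 : (1,1)
  6 : (1,2)
  7 : (1,3)
  8 : (2,0)
  9 : (2,1)
  10 : (2,2)
  11 : (0,2)  ✗ repeats pair of k=2
  12 : (3,0)
  13 : (3,1)
  14 : (3,2)
  15 : (3,3)
  16 : (4,0)
  17 : (4,1)
  18 : (4,2)
  19 : (4,3)
  20 : (5,0)
  21 : (5,1)
  22 : (5,2)
  23 : (5,3)
distinct pairs in image: 23 / 24 needed
  → (0,2) hit at k=2 and k=11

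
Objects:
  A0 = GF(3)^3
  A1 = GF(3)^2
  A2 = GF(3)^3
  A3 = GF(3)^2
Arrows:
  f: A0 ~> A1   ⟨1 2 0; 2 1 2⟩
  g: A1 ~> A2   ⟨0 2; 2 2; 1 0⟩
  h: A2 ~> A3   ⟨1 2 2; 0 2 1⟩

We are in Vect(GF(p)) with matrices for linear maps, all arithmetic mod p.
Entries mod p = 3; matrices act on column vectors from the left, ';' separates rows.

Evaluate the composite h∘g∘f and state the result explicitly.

Answer: ⟨0 0 0; 1 2 2⟩

Work:
  e0=(1,0,0) f~>(1,2) g~>(1,0,1) h~>(0,1)
  e1=(0,1,0) f~>(2,1) g~>(2,0,2) h~>(0,2)
  e2=(0,0,1) f~>(0,2) g~>(1,1,0) h~>(0,2)
result: ⟨0 0 0; 1 2 2⟩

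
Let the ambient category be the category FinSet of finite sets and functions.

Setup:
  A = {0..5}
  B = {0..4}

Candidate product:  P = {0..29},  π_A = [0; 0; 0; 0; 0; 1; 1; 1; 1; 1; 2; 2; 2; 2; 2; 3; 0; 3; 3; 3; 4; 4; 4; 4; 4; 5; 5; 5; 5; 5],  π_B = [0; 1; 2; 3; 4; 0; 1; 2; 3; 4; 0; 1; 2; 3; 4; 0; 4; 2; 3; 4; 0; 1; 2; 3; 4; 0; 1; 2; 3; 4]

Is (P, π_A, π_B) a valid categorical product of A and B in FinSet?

|A|·|B| = 6·5 = 30;  |P| = 30
Check the pairing map k ↦ (π_A(k), π_B(k)):
  0 : (0,0)
  1 : (0,1)
  2 : (0,2)
  3 : (0,3)
  4 : (0,4)
  5 : (1,0)
  6 : (1,1)
  7 : (1,2)
  8 : (1,3)
  9 : (1,4)
  10 : (2,0)
  11 : (2,1)
  12 : (2,2)
  13 : (2,3)
  14 : (2,4)
  15 : (3,0)
  16 : (0,4)  ✗ repeats pair of k=4
  17 : (3,2)
  18 : (3,3)
  19 : (3,4)
  20 : (4,0)
  21 : (4,1)
  22 : (4,2)
  23 : (4,3)
  24 : (4,4)
  25 : (5,0)
  26 : (5,1)
  27 : (5,2)
  28 : (5,3)
  29 : (5,4)
distinct pairs in image: 29 / 30 needed
  → (0,4) hit at k=4 and k=16

Answer: NOT A VALID PRODUCT — duplicate pair at indices 4,16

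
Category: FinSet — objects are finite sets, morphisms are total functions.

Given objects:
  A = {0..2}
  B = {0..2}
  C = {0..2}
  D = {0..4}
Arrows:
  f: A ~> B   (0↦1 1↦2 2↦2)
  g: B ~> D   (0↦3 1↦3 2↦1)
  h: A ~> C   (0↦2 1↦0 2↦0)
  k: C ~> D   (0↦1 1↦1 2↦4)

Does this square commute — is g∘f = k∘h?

Path 1 = f;g:
  0 f~>1 g~>3
  1 f~>2 g~>1
  2 f~>2 g~>1
  ⟦path⟧₁ = (0↦3 1↦1 2↦1)
Path 2 = h;k:
  0 h~>2 k~>4
  1 h~>0 k~>1
  2 h~>0 k~>1
  ⟦path⟧₂ = (0↦4 1↦1 2↦1)
Equal? differ; not commutative

Answer: DOES NOT COMMUTE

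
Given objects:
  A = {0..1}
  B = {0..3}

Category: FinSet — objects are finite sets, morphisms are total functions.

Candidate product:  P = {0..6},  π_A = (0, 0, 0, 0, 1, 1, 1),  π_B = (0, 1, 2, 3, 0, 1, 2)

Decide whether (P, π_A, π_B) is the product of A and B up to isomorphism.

|A|·|B| = 2·4 = 8;  |P| = 7
  → cardinalities differ; no bijection possible.

Answer: NOT A VALID PRODUCT — |P|=7 ≠ |A|·|B|=8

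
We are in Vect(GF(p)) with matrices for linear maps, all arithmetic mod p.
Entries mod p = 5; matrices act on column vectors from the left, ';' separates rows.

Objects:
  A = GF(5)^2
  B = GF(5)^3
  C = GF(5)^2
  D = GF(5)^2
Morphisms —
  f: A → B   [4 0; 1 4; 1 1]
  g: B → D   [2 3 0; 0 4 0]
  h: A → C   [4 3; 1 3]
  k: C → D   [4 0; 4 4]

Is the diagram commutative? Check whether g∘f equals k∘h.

Answer: DOES NOT COMMUTE

Derivation:
1) trace f;g:
  e0=[1,0] f→[4,1,1] g→[1,4]
  e1=[0,1] f→[0,4,1] g→[2,1]
  result₁ = [1 2; 4 1]
2) trace h;k:
  e0=[1,0] h→[4,1] k→[1,0]
  e1=[0,1] h→[3,3] k→[2,4]
  result₂ = [1 2; 0 4]
Equal? differ; not commutative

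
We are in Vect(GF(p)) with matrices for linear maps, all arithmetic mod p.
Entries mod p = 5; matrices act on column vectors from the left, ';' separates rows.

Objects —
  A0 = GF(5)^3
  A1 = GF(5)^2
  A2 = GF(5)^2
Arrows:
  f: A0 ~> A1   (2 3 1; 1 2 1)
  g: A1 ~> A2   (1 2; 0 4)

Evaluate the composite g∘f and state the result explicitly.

  e0=(1,0,0) f~>(2,1) g~>(4,4)
  e1=(0,1,0) f~>(3,2) g~>(2,3)
  e2=(0,0,1) f~>(1,1) g~>(3,4)
result: (4 2 3; 4 3 4)

Answer: (4 2 3; 4 3 4)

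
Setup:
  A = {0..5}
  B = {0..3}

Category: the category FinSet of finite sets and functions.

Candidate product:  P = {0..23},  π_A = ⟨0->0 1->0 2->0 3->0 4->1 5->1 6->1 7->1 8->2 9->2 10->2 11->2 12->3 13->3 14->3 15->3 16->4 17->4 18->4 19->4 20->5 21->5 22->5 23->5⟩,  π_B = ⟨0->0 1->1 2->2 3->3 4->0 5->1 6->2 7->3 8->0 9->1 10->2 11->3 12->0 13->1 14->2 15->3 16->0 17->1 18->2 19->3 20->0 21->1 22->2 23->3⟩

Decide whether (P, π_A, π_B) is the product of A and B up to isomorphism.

|A|·|B| = 6·4 = 24;  |P| = 24
Check the pairing map k ↦ (π_A(k), π_B(k)):
  0 -> (0,0)
  1 -> (0,1)
  2 -> (0,2)
  3 -> (0,3)
  4 -> (1,0)
  5 -> (1,1)
  6 -> (1,2)
  7 -> (1,3)
  8 -> (2,0)
  9 -> (2,1)
  10 -> (2,2)
  11 -> (2,3)
  12 -> (3,0)
  13 -> (3,1)
  14 -> (3,2)
  15 -> (3,3)
  16 -> (4,0)
  17 -> (4,1)
  18 -> (4,2)
  19 -> (4,3)
  20 -> (5,0)
  21 -> (5,1)
  22 -> (5,2)
  23 -> (5,3)
distinct pairs in image: 24 / 24 needed
  → bijection onto A×B; projections well-typed.

Answer: VALID PRODUCT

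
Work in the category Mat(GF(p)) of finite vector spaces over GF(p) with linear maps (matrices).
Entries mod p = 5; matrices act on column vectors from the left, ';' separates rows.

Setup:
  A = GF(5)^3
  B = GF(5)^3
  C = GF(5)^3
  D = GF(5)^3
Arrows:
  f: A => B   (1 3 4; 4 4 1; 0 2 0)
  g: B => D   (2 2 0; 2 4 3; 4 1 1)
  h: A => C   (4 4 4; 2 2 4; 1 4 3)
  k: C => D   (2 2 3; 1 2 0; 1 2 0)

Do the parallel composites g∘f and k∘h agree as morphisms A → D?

Along f;g (path 1):
  e0=⟨1,0,0⟩ f=>⟨1,4,0⟩ g=>⟨0,3,3⟩
  e1=⟨0,1,0⟩ f=>⟨3,4,2⟩ g=>⟨4,3,3⟩
  e2=⟨0,0,1⟩ f=>⟨4,1,0⟩ g=>⟨0,2,2⟩
  result₁ = (0 4 0; 3 3 2; 3 3 2)
Along h;k (path 2):
  e0=⟨1,0,0⟩ h=>⟨4,2,1⟩ k=>⟨0,3,3⟩
  e1=⟨0,1,0⟩ h=>⟨4,2,4⟩ k=>⟨4,3,3⟩
  e2=⟨0,0,1⟩ h=>⟨4,4,3⟩ k=>⟨0,2,2⟩
  result₂ = (0 4 0; 3 3 2; 3 3 2)
Equal? equal; square commutes

Answer: COMMUTES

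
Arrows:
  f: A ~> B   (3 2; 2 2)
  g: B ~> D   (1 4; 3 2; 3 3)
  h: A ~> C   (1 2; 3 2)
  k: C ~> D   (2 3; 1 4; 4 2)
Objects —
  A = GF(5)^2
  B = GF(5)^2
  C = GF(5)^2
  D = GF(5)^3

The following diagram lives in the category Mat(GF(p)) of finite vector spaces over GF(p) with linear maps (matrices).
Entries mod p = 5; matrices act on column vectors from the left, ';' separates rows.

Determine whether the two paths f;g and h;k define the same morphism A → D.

Answer: COMMUTES

Trace:
1) trace f;g:
  e0=[1,0] f~>[3,2] g~>[1,3,0]
  e1=[0,1] f~>[2,2] g~>[0,0,2]
  ⟦path⟧₁ = (1 0; 3 0; 0 2)
2) trace h;k:
  e0=[1,0] h~>[1,3] k~>[1,3,0]
  e1=[0,1] h~>[2,2] k~>[0,0,2]
  ⟦path⟧₂ = (1 0; 3 0; 0 2)
Equal? equal; square commutes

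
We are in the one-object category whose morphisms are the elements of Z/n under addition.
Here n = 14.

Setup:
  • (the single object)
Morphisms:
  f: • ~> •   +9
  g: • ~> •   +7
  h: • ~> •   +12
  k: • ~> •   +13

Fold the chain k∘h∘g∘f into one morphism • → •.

Answer: +13

Work:
  0 +9≡9 +7≡2 +12≡0 +13≡13  (mod 14)
⟦path⟧: +13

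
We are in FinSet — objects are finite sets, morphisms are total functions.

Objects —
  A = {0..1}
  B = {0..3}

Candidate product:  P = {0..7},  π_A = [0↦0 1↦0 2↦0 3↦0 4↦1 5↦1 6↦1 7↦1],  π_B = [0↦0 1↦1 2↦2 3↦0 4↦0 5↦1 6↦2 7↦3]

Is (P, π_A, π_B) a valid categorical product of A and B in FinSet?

Answer: NOT A VALID PRODUCT — duplicate pair at indices 0,3

Work:
|A|·|B| = 2·4 = 8;  |P| = 8
Check the pairing map k ↦ (π_A(k), π_B(k)):
  0 ↦ (0,0)
  1 ↦ (0,1)
  2 ↦ (0,2)
  3 ↦ (0,0)  ✗ repeats pair of k=0
  4 ↦ (1,0)
  5 ↦ (1,1)
  6 ↦ (1,2)
  7 ↦ (1,3)
distinct pairs in image: 7 / 8 needed
  → (0,0) hit at k=0 and k=3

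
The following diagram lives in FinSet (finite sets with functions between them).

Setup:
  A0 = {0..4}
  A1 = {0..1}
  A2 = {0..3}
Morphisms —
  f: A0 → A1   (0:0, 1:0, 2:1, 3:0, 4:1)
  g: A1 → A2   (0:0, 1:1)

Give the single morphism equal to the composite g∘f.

Answer: (0:0, 1:0, 2:1, 3:0, 4:1)

Derivation:
  0 f→0 g→0
  1 f→0 g→0
  2 f→1 g→1
  3 f→0 g→0
  4 f→1 g→1
result: (0:0, 1:0, 2:1, 3:0, 4:1)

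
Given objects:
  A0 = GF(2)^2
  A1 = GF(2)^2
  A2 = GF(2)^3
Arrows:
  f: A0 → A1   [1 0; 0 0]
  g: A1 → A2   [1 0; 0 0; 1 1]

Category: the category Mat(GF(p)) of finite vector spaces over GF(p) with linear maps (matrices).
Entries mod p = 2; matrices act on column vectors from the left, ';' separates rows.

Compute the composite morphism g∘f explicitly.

  e0=[1,0] f→[1,0] g→[1,0,1]
  e1=[0,1] f→[0,0] g→[0,0,0]
⟦path⟧: [1 0; 0 0; 1 0]

Answer: [1 0; 0 0; 1 0]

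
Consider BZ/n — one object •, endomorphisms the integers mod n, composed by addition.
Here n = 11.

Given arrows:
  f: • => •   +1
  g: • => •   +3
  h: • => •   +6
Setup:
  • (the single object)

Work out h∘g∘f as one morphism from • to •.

  0 +1≡1 +3≡4 +6≡10  (mod 11)
⟦path⟧: +10

Answer: +10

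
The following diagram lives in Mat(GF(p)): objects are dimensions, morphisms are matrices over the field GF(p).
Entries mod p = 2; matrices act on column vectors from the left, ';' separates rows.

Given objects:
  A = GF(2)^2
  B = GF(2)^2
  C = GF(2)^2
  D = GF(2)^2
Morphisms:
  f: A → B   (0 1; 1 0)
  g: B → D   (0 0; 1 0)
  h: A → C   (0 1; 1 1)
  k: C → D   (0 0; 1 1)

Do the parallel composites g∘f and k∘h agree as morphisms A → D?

Answer: DOES NOT COMMUTE

Work:
Along f;g (path 1):
  e0=[1,0] f→[0,1] g→[0,0]
  e1=[0,1] f→[1,0] g→[0,1]
  result₁ = (0 0; 0 1)
Along h;k (path 2):
  e0=[1,0] h→[0,1] k→[0,1]
  e1=[0,1] h→[1,1] k→[0,0]
  result₂ = (0 0; 1 0)
Equal? differ; not commutative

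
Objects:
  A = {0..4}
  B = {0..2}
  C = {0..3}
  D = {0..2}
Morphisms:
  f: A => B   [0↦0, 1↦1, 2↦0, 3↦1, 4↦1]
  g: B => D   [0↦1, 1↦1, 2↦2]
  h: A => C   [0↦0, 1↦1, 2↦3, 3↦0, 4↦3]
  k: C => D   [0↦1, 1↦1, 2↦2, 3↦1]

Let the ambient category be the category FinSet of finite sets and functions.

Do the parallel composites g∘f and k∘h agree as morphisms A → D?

Answer: COMMUTES

Trace:
Along f;g (path 1):
  0 f=>0 g=>1
  1 f=>1 g=>1
  2 f=>0 g=>1
  3 f=>1 g=>1
  4 f=>1 g=>1
  result₁ = [0↦1, 1↦1, 2↦1, 3↦1, 4↦1]
Along h;k (path 2):
  0 h=>0 k=>1
  1 h=>1 k=>1
  2 h=>3 k=>1
  3 h=>0 k=>1
  4 h=>3 k=>1
  result₂ = [0↦1, 1↦1, 2↦1, 3↦1, 4↦1]
Equal? same morphism ✓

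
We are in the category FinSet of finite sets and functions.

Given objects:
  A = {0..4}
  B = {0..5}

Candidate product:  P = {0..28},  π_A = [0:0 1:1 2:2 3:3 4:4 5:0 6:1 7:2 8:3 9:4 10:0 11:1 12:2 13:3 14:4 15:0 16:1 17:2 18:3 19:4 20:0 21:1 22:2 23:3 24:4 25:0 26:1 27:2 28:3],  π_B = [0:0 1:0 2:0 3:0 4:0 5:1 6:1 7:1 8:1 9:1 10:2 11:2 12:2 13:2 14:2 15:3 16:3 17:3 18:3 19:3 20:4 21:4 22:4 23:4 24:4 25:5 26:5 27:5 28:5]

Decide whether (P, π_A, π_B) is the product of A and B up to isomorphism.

|A|·|B| = 5·6 = 30;  |P| = 29
  → cardinalities differ; no bijection possible.

Answer: NOT A VALID PRODUCT — |P|=29 ≠ |A|·|B|=30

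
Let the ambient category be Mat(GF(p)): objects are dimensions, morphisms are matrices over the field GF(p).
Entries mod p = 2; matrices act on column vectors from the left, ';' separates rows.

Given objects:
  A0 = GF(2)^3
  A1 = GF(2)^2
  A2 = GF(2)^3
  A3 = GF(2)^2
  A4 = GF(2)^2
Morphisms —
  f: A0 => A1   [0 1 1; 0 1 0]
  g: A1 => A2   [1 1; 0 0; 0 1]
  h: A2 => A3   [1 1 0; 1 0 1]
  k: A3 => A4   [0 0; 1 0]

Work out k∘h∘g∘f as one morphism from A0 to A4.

Answer: [0 0 0; 0 0 1]

Work:
  e0=⟨1,0,0⟩ f=>⟨0,0⟩ g=>⟨0,0,0⟩ h=>⟨0,0⟩ k=>⟨0,0⟩
  e1=⟨0,1,0⟩ f=>⟨1,1⟩ g=>⟨0,0,1⟩ h=>⟨0,1⟩ k=>⟨0,0⟩
  e2=⟨0,0,1⟩ f=>⟨1,0⟩ g=>⟨1,0,0⟩ h=>⟨1,1⟩ k=>⟨0,1⟩
composite: [0 0 0; 0 0 1]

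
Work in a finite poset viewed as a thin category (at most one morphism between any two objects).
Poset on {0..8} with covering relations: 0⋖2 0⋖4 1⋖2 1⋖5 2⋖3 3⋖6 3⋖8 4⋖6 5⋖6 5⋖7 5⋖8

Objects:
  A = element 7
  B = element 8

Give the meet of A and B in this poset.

{x : x<=A ∧ x<=B} = {1,5}  (A=7, B=8)
  1 <= 5
  5 <= 5
glb = 5

Answer: A∧B = 5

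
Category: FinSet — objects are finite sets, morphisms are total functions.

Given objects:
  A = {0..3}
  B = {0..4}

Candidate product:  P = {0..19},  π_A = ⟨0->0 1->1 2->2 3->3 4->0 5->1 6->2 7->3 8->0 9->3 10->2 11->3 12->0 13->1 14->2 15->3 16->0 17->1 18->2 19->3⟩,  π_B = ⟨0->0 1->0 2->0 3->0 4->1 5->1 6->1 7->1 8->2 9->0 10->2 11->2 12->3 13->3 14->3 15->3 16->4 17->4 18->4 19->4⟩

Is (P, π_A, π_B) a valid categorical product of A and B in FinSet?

Answer: NOT A VALID PRODUCT — duplicate pair at indices 3,9

Derivation:
|A|·|B| = 4·5 = 20;  |P| = 20
Check the pairing map k ↦ (π_A(k), π_B(k)):
  0 -> (0,0)
  1 -> (1,0)
  2 -> (2,0)
  3 -> (3,0)
  4 -> (0,1)
  5 -> (1,1)
  6 -> (2,1)
  7 -> (3,1)
  8 -> (0,2)
  9 -> (3,0)  ✗ repeats pair of k=3
  10 -> (2,2)
  11 -> (3,2)
  12 -> (0,3)
  13 -> (1,3)
  14 -> (2,3)
  15 -> (3,3)
  16 -> (0,4)
  17 -> (1,4)
  18 -> (2,4)
  19 -> (3,4)
distinct pairs in image: 19 / 20 needed
  → (3,0) hit at k=3 and k=9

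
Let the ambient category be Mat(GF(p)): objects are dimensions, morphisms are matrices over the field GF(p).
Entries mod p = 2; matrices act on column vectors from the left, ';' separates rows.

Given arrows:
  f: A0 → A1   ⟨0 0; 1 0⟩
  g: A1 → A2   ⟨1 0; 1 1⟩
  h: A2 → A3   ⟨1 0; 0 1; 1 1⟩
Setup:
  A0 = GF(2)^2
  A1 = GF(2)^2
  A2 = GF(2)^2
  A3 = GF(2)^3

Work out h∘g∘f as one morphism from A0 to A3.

Answer: ⟨0 0; 1 0; 1 0⟩

Derivation:
  e0=⟨1,0⟩ f→⟨0,1⟩ g→⟨0,1⟩ h→⟨0,1,1⟩
  e1=⟨0,1⟩ f→⟨0,0⟩ g→⟨0,0⟩ h→⟨0,0,0⟩
result: ⟨0 0; 1 0; 1 0⟩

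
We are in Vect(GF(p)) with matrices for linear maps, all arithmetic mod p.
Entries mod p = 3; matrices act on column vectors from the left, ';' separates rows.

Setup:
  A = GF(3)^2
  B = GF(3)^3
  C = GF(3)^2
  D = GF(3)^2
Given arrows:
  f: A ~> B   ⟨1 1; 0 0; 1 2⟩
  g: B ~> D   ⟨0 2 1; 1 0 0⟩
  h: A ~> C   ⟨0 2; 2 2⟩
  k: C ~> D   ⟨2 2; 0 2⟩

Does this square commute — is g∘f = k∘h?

Answer: COMMUTES

Trace:
Path 1 = f;g:
  e0=⟨1,0⟩ f~>⟨1,0,1⟩ g~>⟨1,1⟩
  e1=⟨0,1⟩ f~>⟨1,0,2⟩ g~>⟨2,1⟩
  ⟦path⟧₁ = ⟨1 2; 1 1⟩
Path 2 = h;k:
  e0=⟨1,0⟩ h~>⟨0,2⟩ k~>⟨1,1⟩
  e1=⟨0,1⟩ h~>⟨2,2⟩ k~>⟨2,1⟩
  ⟦path⟧₂ = ⟨1 2; 1 1⟩
Equal? YES — commutes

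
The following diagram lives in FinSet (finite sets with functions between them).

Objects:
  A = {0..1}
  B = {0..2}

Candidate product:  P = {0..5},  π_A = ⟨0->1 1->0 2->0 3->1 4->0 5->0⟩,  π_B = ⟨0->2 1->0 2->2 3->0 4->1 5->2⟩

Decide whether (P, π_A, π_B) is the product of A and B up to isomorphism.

|A|·|B| = 2·3 = 6;  |P| = 6
Check the pairing map k ↦ (π_A(k), π_B(k)):
  0 -> (1,2)
  1 -> (0,0)
  2 -> (0,2)
  3 -> (1,0)
  4 -> (0,1)
  5 -> (0,2)  ✗ repeats pair of k=2
distinct pairs in image: 5 / 6 needed
  → (0,2) hit at k=2 and k=5

Answer: NOT A VALID PRODUCT — duplicate pair at indices 2,5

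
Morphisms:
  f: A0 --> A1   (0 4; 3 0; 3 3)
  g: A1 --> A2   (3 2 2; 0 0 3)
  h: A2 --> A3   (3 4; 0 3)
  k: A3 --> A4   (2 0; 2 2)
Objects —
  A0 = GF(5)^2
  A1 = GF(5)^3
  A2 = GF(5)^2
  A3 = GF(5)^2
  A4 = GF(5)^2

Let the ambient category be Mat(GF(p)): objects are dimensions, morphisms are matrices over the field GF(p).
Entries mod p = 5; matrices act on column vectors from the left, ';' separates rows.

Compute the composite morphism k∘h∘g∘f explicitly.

Answer: (4 0; 3 4)

Trace:
  e0=[1,0] f-->[0,3,3] g-->[2,4] h-->[2,2] k-->[4,3]
  e1=[0,1] f-->[4,0,3] g-->[3,4] h-->[0,2] k-->[0,4]
result: (4 0; 3 4)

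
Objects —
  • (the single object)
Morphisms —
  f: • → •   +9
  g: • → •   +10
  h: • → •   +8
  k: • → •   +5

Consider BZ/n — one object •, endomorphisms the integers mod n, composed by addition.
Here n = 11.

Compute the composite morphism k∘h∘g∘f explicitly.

  0 +9≡9 +10≡8 +8≡5 +5≡10  (mod 11)
result: +10

Answer: +10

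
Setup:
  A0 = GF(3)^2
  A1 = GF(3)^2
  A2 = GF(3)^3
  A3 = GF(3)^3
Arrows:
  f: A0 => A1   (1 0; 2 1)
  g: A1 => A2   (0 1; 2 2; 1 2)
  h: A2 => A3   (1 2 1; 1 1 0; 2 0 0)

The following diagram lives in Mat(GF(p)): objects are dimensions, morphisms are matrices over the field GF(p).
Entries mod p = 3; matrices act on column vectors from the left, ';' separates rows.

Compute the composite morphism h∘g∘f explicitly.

Answer: (1 1; 2 0; 1 2)

Derivation:
  e0=[1,0] f=>[1,2] g=>[2,0,2] h=>[1,2,1]
  e1=[0,1] f=>[0,1] g=>[1,2,2] h=>[1,0,2]
result: (1 1; 2 0; 1 2)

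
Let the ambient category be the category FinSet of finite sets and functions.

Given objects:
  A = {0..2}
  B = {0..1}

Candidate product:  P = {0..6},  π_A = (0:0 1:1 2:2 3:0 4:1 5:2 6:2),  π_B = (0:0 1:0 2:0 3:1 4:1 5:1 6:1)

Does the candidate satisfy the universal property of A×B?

Answer: NOT A VALID PRODUCT — |P|=7 ≠ |A|·|B|=6

Work:
|A|·|B| = 3·2 = 6;  |P| = 7
  → cardinalities differ; no bijection possible.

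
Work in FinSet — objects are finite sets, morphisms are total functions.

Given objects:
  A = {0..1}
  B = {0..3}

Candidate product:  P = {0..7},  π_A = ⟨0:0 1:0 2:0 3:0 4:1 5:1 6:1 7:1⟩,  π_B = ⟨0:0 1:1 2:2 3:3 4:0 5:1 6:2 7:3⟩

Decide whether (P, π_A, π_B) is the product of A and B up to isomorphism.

Answer: VALID PRODUCT

Trace:
|A|·|B| = 2·4 = 8;  |P| = 8
Check the pairing map k ↦ (π_A(k), π_B(k)):
  0 : (0,0)
  1 : (0,1)
  2 : (0,2)
  3 : (0,3)
  4 : (1,0)
  5 : (1,1)
  6 : (1,2)
  7 : (1,3)
distinct pairs in image: 8 / 8 needed
  → bijection onto A×B; projections well-typed.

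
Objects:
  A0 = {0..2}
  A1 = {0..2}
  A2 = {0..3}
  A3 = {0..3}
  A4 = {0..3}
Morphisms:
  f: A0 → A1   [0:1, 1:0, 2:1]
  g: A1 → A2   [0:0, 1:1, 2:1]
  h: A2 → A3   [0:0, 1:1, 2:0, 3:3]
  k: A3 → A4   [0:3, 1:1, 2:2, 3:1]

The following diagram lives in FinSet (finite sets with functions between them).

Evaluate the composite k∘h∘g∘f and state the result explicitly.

Answer: [0:1, 1:3, 2:1]

Work:
  0 f→1 g→1 h→1 k→1
  1 f→0 g→0 h→0 k→3
  2 f→1 g→1 h→1 k→1
result: [0:1, 1:3, 2:1]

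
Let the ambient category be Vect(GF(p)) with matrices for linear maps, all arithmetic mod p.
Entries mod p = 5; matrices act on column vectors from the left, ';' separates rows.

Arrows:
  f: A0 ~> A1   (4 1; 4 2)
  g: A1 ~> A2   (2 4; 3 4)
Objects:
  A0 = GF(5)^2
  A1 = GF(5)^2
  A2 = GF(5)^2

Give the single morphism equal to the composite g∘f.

  e0=(1,0) f~>(4,4) g~>(4,3)
  e1=(0,1) f~>(1,2) g~>(0,1)
result: (4 0; 3 1)

Answer: (4 0; 3 1)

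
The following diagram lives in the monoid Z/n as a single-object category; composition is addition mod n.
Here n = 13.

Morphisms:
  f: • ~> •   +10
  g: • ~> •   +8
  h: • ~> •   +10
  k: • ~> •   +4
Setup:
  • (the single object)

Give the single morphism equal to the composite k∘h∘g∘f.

Answer: +6

Trace:
  0 +10≡10 +8≡5 +10≡2 +4≡6  (mod 13)
⟦path⟧: +6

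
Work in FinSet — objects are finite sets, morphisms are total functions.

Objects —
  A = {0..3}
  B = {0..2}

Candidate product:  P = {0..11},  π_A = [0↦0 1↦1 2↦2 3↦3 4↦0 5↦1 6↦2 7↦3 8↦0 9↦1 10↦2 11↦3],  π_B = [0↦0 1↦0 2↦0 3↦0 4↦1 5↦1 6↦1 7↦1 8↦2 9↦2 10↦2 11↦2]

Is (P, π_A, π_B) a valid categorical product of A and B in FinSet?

Answer: VALID PRODUCT

Derivation:
|A|·|B| = 4·3 = 12;  |P| = 12
Check the pairing map k ↦ (π_A(k), π_B(k)):
  0 ↦ (0,0)
  1 ↦ (1,0)
  2 ↦ (2,0)
  3 ↦ (3,0)
  4 ↦ (0,1)
  5 ↦ (1,1)
  6 ↦ (2,1)
  7 ↦ (3,1)
  8 ↦ (0,2)
  9 ↦ (1,2)
  10 ↦ (2,2)
  11 ↦ (3,2)
distinct pairs in image: 12 / 12 needed
  → bijection onto A×B; projections well-typed.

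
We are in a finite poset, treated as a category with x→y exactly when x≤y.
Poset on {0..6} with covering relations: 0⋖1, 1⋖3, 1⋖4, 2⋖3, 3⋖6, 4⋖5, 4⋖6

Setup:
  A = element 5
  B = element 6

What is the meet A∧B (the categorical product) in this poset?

Answer: A∧B = 4

Work:
{x : x≤A ∧ x≤B} = {0,1,4}  (A=5, B=6)
  0 ≤ 4
  1 ≤ 4
  4 ≤ 4
glb = 4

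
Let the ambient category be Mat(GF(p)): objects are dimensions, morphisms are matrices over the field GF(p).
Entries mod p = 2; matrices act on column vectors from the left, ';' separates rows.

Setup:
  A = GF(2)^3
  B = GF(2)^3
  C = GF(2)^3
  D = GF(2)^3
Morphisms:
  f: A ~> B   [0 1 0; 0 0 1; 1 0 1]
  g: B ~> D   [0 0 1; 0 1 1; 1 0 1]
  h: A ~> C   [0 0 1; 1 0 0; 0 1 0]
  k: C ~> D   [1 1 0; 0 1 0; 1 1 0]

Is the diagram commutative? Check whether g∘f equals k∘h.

Answer: DOES NOT COMMUTE

Trace:
1) trace f;g:
  e0=(1,0,0) f~>(0,0,1) g~>(1,1,1)
  e1=(0,1,0) f~>(1,0,0) g~>(0,0,1)
  e2=(0,0,1) f~>(0,1,1) g~>(1,0,1)
  result₁ = [1 0 1; 1 0 0; 1 1 1]
2) trace h;k:
  e0=(1,0,0) h~>(0,1,0) k~>(1,1,1)
  e1=(0,1,0) h~>(0,0,1) k~>(0,0,0)
  e2=(0,0,1) h~>(1,0,0) k~>(1,0,1)
  result₂ = [1 0 1; 1 0 0; 1 0 1]
Equal? differ; not commutative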